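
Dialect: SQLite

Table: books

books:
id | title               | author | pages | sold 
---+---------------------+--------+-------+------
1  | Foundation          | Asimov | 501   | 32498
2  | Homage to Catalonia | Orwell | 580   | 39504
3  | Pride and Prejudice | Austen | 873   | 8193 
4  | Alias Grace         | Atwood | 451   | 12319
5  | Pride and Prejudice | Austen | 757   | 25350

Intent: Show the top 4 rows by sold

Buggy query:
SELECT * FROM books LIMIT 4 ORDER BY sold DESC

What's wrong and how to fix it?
Bug: ORDER BY cannot follow LIMIT; LIMIT is the final clause

Fix: Sort with ORDER BY, then apply LIMIT

Corrected query:
SELECT * FROM books ORDER BY sold DESC LIMIT 4

Result:
id | title               | author | pages | sold 
---+---------------------+--------+-------+------
2  | Homage to Catalonia | Orwell | 580   | 39504
1  | Foundation          | Asimov | 501   | 32498
5  | Pride and Prejudice | Austen | 757   | 25350
4  | Alias Grace         | Atwood | 451   | 12319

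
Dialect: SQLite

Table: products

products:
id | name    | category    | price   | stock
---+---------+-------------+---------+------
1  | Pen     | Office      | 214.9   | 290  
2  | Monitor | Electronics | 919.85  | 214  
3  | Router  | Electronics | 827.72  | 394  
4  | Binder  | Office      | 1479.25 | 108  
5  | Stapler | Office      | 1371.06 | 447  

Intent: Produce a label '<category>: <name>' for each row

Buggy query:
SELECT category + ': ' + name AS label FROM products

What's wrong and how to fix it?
Bug: SQLite uses || for string concatenation; + coerces text to numbers (yielding 0)

Fix: Use the || operator for string concatenation

Corrected query:
SELECT category || ': ' || name AS label FROM products

Result:
label               
--------------------
Office: Pen         
Electronics: Monitor
Electronics: Router 
Office: Binder      
Office: Stapler     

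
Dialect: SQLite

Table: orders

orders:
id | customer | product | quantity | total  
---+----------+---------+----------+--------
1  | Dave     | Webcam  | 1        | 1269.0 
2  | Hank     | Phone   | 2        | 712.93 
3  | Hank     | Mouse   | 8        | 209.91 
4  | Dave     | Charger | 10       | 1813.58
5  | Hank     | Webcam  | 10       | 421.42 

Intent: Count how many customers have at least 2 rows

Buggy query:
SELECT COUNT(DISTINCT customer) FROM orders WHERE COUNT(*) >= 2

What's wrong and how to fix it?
Bug: COUNT(*) cannot appear in WHERE; the per-group count doesn't exist yet

Fix: Use a subquery that GROUPs and filters with HAVING, then count its rows

Corrected query:
SELECT COUNT(*) FROM (SELECT customer FROM orders GROUP BY customer HAVING COUNT(*) >= 2)

Result:
COUNT(*)
--------
2       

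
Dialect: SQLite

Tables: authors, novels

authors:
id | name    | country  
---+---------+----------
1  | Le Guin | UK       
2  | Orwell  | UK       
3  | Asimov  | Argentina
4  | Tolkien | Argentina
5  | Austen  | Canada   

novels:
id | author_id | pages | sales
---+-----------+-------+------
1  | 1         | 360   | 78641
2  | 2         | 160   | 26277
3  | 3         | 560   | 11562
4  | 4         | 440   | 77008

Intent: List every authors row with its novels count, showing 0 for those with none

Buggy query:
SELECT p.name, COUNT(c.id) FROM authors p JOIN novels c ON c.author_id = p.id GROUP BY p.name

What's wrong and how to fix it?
Bug: An inner join excludes parents with zero children

Fix: Switch to LEFT JOIN to retain unmatched parent rows

Corrected query:
SELECT p.name, COUNT(c.id) FROM authors p LEFT JOIN novels c ON c.author_id = p.id GROUP BY p.name

Result:
name    | COUNT(c.id)
--------+------------
Asimov  | 1          
Austen  | 0          
Le Guin | 1          
Orwell  | 1          
Tolkien | 1          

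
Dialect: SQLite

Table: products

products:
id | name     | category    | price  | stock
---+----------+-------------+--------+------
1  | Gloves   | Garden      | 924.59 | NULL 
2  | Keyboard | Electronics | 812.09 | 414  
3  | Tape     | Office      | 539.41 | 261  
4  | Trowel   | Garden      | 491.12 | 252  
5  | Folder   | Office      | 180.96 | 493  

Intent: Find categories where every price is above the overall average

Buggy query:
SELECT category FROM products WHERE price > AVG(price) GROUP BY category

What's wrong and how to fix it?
Bug: WHERE evaluates per row before aggregation, so AVG() is unavailable

Fix: Use a subquery for AVG and a HAVING MIN(...) filter so the condition holds for every row in the group

Corrected query:
SELECT category FROM products GROUP BY category HAVING MIN(price) > (SELECT AVG(price) FROM products)

Result:
category   
-----------
Electronics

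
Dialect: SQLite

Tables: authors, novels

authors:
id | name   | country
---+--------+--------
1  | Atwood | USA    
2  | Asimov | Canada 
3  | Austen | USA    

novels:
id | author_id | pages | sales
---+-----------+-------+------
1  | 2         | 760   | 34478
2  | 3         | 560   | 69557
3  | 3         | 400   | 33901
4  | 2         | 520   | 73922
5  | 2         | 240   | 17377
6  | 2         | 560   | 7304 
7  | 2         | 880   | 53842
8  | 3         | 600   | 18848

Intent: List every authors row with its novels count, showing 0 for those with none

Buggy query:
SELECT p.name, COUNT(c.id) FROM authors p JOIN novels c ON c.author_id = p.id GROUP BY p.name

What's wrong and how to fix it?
Bug: An inner join excludes parents with zero children

Fix: Use LEFT JOIN so parents without children still appear (COUNT(c.id) gives 0)

Corrected query:
SELECT p.name, COUNT(c.id) FROM authors p LEFT JOIN novels c ON c.author_id = p.id GROUP BY p.name

Result:
name   | COUNT(c.id)
-------+------------
Asimov | 5          
Atwood | 0          
Austen | 3          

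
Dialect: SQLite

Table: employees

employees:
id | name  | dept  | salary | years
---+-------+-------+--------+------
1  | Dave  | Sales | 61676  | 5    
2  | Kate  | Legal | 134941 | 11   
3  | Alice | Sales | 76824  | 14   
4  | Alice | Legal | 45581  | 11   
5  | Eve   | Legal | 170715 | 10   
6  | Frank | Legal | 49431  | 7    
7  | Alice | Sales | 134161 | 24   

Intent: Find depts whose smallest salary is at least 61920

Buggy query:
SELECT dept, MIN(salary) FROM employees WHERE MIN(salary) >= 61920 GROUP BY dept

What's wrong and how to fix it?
Bug: MIN() in WHERE is a misuse of aggregate

Fix: Replace WHERE with HAVING after the GROUP BY

Corrected query:
SELECT dept, MIN(salary) FROM employees GROUP BY dept HAVING MIN(salary) >= 61920

Result:
(no rows)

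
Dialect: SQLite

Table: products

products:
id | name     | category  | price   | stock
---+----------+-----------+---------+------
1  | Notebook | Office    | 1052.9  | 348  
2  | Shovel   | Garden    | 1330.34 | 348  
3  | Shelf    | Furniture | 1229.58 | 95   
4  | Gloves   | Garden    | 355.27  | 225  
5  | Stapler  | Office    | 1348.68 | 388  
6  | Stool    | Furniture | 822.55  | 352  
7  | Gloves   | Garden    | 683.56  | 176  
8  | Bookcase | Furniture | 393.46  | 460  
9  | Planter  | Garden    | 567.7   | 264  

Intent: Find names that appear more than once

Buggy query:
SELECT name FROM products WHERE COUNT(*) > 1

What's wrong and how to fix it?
Bug: COUNT(*) is an aggregate and cannot be used in WHERE

Fix: Group first, then use HAVING for the count condition

Corrected query:
SELECT name FROM products GROUP BY name HAVING COUNT(*) > 1

Result:
name  
------
Gloves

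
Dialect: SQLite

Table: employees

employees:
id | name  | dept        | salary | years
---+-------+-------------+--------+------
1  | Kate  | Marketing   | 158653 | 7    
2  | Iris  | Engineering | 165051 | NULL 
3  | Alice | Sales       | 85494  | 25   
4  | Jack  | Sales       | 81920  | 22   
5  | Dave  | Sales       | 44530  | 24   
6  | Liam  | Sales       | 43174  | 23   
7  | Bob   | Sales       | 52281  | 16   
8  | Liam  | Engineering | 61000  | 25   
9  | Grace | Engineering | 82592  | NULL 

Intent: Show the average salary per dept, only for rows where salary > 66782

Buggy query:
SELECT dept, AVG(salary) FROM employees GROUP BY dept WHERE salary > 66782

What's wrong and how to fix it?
Bug: Row-level WHERE must come before GROUP BY in the clause order

Fix: Place WHERE between FROM and GROUP BY

Corrected query:
SELECT dept, AVG(salary) FROM employees WHERE salary > 66782 GROUP BY dept

Result:
dept        | AVG(salary)
------------+------------
Engineering | 123821.5   
Marketing   | 158653     
Sales       | 83707      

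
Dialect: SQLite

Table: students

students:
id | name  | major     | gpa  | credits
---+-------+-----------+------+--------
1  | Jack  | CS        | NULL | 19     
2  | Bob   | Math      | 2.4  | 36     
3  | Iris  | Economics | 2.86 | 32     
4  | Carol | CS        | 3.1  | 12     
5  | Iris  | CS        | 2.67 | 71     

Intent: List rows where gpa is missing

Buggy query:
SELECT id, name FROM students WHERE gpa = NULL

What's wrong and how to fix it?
Bug: '= NULL' is always unknown in SQL three-valued logic, so no rows match

Fix: Replace '= NULL' with 'IS NULL'

Corrected query:
SELECT id, name FROM students WHERE gpa IS NULL

Result:
id | name
---+-----
1  | Jack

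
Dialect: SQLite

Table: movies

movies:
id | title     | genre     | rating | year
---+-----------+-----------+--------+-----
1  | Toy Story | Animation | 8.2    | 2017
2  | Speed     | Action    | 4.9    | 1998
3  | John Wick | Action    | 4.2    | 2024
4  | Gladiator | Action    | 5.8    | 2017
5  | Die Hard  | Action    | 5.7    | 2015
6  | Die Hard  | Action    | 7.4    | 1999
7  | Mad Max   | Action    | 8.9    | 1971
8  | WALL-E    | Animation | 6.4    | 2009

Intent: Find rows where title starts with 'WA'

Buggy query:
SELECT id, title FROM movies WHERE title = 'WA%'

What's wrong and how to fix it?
Bug: '=' compares the literal string including the % character; pattern matching needs LIKE

Fix: Use LIKE for wildcard pattern matching

Corrected query:
SELECT id, title FROM movies WHERE title LIKE 'WA%'

Result:
id | title 
---+-------
8  | WALL-E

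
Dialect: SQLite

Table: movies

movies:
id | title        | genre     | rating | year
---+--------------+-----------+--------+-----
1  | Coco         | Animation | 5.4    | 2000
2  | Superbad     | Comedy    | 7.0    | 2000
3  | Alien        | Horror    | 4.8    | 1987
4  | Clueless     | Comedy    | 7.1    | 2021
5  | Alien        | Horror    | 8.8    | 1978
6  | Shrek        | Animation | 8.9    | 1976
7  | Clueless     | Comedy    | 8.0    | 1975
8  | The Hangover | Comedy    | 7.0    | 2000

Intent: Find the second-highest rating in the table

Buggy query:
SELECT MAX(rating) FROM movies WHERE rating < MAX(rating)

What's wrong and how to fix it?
Bug: MAX(rating) on the right of the comparison is an aggregate-in-WHERE error

Fix: Put the inner MAX in a scalar subquery

Corrected query:
SELECT MAX(rating) FROM movies WHERE rating < (SELECT MAX(rating) FROM movies)

Result:
MAX(rating)
-----------
8.8        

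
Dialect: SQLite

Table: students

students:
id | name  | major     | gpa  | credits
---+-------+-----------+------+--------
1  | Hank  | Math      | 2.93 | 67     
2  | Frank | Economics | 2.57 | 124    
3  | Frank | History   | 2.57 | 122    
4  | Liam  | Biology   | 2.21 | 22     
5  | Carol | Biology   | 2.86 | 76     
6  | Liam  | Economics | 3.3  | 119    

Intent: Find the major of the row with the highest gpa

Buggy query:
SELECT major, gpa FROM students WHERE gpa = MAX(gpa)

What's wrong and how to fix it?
Bug: WHERE is evaluated per row; an aggregate over the whole table isn't defined there

Fix: Wrap MAX in a scalar subquery so WHERE compares against a single value

Corrected query:
SELECT major, gpa FROM students WHERE gpa = (SELECT MAX(gpa) FROM students)

Result:
major     | gpa
----------+----
Economics | 3.3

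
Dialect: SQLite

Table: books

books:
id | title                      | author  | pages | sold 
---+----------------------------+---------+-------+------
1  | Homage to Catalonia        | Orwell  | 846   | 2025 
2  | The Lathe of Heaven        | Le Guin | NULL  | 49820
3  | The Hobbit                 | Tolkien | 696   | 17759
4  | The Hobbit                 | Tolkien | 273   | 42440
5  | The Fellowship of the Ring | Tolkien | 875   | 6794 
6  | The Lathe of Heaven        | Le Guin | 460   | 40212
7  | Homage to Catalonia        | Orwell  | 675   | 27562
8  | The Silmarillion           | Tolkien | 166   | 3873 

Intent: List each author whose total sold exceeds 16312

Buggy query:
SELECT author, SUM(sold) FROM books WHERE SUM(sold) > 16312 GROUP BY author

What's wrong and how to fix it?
Bug: WHERE runs before GROUP BY, so aggregates aren't available there

Fix: Move the aggregate condition to a HAVING clause

Corrected query:
SELECT author, SUM(sold) FROM books GROUP BY author HAVING SUM(sold) > 16312

Result:
author  | SUM(sold)
--------+----------
Le Guin | 90032    
Orwell  | 29587    
Tolkien | 70866    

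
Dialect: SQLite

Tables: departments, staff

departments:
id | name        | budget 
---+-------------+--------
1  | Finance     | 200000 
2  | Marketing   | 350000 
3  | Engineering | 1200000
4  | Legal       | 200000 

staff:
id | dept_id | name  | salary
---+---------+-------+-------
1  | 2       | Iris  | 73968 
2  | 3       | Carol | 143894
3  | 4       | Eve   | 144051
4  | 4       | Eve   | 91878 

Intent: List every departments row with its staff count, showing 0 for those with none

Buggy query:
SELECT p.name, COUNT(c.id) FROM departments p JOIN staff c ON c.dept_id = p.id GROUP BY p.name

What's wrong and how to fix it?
Bug: An inner join excludes parents with zero children

Fix: Switch to LEFT JOIN to retain unmatched parent rows

Corrected query:
SELECT p.name, COUNT(c.id) FROM departments p LEFT JOIN staff c ON c.dept_id = p.id GROUP BY p.name

Result:
name        | COUNT(c.id)
------------+------------
Engineering | 1          
Finance     | 0          
Legal       | 2          
Marketing   | 1          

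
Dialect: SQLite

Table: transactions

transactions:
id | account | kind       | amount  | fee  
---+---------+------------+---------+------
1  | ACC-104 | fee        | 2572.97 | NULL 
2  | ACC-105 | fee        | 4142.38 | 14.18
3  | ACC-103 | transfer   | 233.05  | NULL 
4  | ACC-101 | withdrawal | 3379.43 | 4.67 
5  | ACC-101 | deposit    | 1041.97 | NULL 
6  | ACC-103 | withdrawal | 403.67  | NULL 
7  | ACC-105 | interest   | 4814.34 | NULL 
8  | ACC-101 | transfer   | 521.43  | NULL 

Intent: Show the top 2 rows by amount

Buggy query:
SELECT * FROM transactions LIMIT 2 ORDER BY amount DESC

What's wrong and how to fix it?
Bug: LIMIT must come after ORDER BY

Fix: Sort with ORDER BY, then apply LIMIT

Corrected query:
SELECT * FROM transactions ORDER BY amount DESC LIMIT 2

Result:
id | account | kind     | amount  | fee  
---+---------+----------+---------+------
7  | ACC-105 | interest | 4814.34 | NULL 
2  | ACC-105 | fee      | 4142.38 | 14.18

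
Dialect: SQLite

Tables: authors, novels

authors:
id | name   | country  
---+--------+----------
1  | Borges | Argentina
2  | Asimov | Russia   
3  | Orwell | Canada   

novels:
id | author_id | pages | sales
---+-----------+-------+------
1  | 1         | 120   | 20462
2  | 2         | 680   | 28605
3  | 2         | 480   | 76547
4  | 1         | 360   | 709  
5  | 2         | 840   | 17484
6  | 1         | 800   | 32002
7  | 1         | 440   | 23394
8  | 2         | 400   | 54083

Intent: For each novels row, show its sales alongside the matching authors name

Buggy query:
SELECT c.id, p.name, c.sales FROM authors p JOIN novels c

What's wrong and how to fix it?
Bug: Missing join condition: each novels row is matched to all authors rows instead of just its own

Fix: Specify the join condition linking the foreign key to the parent id

Corrected query:
SELECT c.id, p.name, c.sales FROM authors p JOIN novels c ON c.author_id = p.id

Result:
id | name   | sales
---+--------+------
1  | Borges | 20462
2  | Asimov | 28605
3  | Asimov | 76547
4  | Borges | 709  
5  | Asimov | 17484
6  | Borges | 32002
7  | Borges | 23394
8  | Asimov | 54083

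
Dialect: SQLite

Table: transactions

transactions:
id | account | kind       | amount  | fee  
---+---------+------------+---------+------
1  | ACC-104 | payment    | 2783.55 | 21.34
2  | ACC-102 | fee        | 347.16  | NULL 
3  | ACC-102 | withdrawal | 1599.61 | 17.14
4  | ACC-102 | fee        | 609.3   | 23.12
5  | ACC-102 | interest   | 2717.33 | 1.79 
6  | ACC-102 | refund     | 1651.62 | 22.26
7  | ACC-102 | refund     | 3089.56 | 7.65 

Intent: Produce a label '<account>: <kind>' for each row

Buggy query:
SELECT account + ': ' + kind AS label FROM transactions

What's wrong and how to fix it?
Bug: '+' is numeric addition; on text columns SQLite converts them to 0 instead of concatenating

Fix: Use the || operator for string concatenation

Corrected query:
SELECT account || ': ' || kind AS label FROM transactions

Result:
label              
-------------------
ACC-104: payment   
ACC-102: fee       
ACC-102: withdrawal
ACC-102: fee       
ACC-102: interest  
ACC-102: refund    
ACC-102: refund    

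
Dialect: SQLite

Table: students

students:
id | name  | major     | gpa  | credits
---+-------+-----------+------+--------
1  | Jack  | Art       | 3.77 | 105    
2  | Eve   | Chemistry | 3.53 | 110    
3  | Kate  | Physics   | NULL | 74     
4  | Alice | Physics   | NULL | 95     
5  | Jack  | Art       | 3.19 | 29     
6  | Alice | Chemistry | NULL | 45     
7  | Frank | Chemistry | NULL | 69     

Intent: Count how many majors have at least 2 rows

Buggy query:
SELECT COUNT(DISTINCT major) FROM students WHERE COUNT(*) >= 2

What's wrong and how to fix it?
Bug: COUNT(*) cannot appear in WHERE; the per-group count doesn't exist yet

Fix: Group first with HAVING COUNT(*) >= 2, then COUNT the resulting groups

Corrected query:
SELECT COUNT(*) FROM (SELECT major FROM students GROUP BY major HAVING COUNT(*) >= 2)

Result:
COUNT(*)
--------
3       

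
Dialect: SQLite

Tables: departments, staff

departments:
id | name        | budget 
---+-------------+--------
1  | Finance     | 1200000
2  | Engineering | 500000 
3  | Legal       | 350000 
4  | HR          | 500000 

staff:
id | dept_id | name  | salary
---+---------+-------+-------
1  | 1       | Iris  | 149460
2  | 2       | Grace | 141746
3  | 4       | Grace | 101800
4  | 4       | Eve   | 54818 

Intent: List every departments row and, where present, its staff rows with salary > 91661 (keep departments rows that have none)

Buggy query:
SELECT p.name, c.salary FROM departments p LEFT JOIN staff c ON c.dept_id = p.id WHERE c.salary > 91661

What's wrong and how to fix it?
Bug: A WHERE condition on the right-hand table after LEFT JOIN drops unmatched parents

Fix: Move the right-table condition into the ON clause so unmatched parents are kept

Corrected query:
SELECT p.name, c.salary FROM departments p LEFT JOIN staff c ON c.dept_id = p.id AND c.salary > 91661

Result:
name        | salary
------------+-------
Finance     | 149460
Engineering | 141746
Legal       | NULL  
HR          | 101800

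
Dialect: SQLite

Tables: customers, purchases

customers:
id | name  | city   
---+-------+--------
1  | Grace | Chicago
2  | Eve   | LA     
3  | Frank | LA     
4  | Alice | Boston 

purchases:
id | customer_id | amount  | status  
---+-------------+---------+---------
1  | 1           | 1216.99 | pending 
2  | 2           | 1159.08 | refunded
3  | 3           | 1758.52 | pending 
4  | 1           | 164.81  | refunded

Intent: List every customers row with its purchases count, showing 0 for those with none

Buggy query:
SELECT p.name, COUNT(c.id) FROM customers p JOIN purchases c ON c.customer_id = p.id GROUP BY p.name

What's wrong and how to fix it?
Bug: INNER JOIN drops customers rows that have no matching purchases rows

Fix: Use LEFT JOIN so parents without children still appear (COUNT(c.id) gives 0)

Corrected query:
SELECT p.name, COUNT(c.id) FROM customers p LEFT JOIN purchases c ON c.customer_id = p.id GROUP BY p.name

Result:
name  | COUNT(c.id)
------+------------
Alice | 0          
Eve   | 1          
Frank | 1          
Grace | 2          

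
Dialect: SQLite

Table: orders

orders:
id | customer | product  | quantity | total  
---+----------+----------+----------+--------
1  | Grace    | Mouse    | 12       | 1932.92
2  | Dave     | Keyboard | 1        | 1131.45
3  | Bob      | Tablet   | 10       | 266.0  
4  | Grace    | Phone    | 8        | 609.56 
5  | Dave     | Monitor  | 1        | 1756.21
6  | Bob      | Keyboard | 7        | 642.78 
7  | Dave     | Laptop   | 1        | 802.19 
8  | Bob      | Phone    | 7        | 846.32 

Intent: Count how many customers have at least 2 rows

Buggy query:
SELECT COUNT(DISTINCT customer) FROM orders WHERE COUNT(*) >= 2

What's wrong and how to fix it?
Bug: COUNT(*) cannot appear in WHERE; the per-group count doesn't exist yet

Fix: Group first with HAVING COUNT(*) >= 2, then COUNT the resulting groups

Corrected query:
SELECT COUNT(*) FROM (SELECT customer FROM orders GROUP BY customer HAVING COUNT(*) >= 2)

Result:
COUNT(*)
--------
3       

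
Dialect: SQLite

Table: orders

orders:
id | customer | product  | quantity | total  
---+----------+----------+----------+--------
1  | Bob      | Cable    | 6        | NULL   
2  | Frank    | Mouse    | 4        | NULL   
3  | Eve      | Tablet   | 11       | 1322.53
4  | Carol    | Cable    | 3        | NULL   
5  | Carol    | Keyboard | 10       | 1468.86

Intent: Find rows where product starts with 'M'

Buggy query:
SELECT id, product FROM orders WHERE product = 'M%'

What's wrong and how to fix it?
Bug: '=' compares the literal string including the % character; pattern matching needs LIKE

Fix: Replace '=' with LIKE so 'M%' is treated as a pattern

Corrected query:
SELECT id, product FROM orders WHERE product LIKE 'M%'

Result:
id | product
---+--------
2  | Mouse  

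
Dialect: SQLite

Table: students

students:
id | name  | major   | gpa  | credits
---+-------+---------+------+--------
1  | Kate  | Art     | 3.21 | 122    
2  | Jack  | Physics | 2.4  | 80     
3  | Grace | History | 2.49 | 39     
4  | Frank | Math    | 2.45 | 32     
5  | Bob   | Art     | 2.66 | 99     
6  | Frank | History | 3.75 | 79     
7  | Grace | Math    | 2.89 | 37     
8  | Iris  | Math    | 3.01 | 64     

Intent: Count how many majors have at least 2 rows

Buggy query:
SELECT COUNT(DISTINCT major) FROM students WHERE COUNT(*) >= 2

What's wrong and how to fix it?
Bug: WHERE filters individual rows, not groups, so a group-level COUNT is invalid there

Fix: Group first with HAVING COUNT(*) >= 2, then COUNT the resulting groups

Corrected query:
SELECT COUNT(*) FROM (SELECT major FROM students GROUP BY major HAVING COUNT(*) >= 2)

Result:
COUNT(*)
--------
3       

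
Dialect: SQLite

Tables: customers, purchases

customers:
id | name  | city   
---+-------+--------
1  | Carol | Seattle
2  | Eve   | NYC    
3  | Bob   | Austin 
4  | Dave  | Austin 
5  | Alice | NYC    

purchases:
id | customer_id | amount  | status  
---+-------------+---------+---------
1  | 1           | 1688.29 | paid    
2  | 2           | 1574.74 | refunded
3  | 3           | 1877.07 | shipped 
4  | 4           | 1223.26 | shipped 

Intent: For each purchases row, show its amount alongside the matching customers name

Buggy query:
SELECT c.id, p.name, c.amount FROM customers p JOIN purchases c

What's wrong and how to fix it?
Bug: Missing join condition: each purchases row is matched to all customers rows instead of just its own

Fix: Add ON c.customer_id = p.id to the JOIN

Corrected query:
SELECT c.id, p.name, c.amount FROM customers p JOIN purchases c ON c.customer_id = p.id

Result:
id | name  | amount 
---+-------+--------
1  | Carol | 1688.29
2  | Eve   | 1574.74
3  | Bob   | 1877.07
4  | Dave  | 1223.26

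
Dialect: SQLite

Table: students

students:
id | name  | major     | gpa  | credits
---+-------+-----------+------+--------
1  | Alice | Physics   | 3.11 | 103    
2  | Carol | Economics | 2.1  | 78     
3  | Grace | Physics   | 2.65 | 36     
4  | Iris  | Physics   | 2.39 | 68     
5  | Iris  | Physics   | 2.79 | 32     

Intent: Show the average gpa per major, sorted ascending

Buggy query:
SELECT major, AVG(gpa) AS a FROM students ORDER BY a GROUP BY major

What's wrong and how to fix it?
Bug: GROUP BY must precede ORDER BY

Fix: Reorder: SELECT … FROM … GROUP BY … ORDER BY …

Corrected query:
SELECT major, AVG(gpa) AS a FROM students GROUP BY major ORDER BY a

Result:
major     | a    
----------+------
Economics | 2.1  
Physics   | 2.735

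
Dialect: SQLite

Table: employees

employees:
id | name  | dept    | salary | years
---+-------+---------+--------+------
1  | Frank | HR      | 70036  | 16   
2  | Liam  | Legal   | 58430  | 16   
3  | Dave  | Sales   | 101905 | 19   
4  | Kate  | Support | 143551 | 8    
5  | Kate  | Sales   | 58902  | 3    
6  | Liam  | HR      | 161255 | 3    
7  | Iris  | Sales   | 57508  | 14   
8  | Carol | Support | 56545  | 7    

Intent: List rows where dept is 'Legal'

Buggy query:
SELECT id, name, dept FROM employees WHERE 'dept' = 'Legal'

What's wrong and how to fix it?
Bug: Single quotes denote string literals in SQL; the column name is being compared as a constant string

Fix: Remove the quotes around the column name (or use double quotes for an identifier)

Corrected query:
SELECT id, name, dept FROM employees WHERE dept = 'Legal'

Result:
id | name | dept 
---+------+------
2  | Liam | Legal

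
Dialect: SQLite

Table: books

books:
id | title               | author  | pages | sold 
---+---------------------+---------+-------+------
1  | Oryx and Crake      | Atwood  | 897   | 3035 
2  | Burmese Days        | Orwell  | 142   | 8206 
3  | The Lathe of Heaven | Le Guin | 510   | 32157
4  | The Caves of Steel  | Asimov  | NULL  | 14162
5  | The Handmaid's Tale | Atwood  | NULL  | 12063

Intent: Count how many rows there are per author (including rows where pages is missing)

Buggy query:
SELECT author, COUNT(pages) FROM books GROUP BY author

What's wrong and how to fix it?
Bug: COUNT(column) counts non-NULL values only; rows with NULL pages aren't counted

Fix: Use COUNT(*) to count all rows regardless of NULL

Corrected query:
SELECT author, COUNT(*) FROM books GROUP BY author

Result:
author  | COUNT(*)
--------+---------
Asimov  | 1       
Atwood  | 2       
Le Guin | 1       
Orwell  | 1       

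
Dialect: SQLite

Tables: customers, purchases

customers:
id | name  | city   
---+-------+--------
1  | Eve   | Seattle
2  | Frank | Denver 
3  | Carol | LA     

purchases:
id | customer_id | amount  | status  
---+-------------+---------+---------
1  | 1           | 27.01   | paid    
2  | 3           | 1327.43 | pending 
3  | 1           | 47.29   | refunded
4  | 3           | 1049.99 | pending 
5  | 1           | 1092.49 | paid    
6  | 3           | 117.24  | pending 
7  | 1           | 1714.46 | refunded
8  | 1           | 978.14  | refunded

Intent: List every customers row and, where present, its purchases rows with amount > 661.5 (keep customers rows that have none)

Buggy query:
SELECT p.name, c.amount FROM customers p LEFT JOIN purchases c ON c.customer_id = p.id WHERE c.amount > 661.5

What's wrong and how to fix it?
Bug: A WHERE condition on the right-hand table after LEFT JOIN drops unmatched parents

Fix: Put 'c.amount > 661.5' in the JOIN's ON clause instead of WHERE

Corrected query:
SELECT p.name, c.amount FROM customers p LEFT JOIN purchases c ON c.customer_id = p.id AND c.amount > 661.5

Result:
name  | amount 
------+--------
Eve   | 978.14 
Eve   | 1092.49
Eve   | 1714.46
Frank | NULL   
Carol | 1049.99
Carol | 1327.43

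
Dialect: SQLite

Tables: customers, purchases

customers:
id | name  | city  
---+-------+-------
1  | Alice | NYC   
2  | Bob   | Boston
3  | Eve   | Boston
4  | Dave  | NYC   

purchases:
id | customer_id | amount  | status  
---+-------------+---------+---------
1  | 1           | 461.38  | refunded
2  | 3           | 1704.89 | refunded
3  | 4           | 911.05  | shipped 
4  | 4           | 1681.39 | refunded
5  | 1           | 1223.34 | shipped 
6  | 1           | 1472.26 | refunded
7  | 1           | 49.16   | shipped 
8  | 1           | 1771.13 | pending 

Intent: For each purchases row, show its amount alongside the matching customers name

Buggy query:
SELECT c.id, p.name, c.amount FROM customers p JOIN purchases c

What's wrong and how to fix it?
Bug: Missing join condition: each purchases row is matched to all customers rows instead of just its own

Fix: Add ON c.customer_id = p.id to the JOIN

Corrected query:
SELECT c.id, p.name, c.amount FROM customers p JOIN purchases c ON c.customer_id = p.id

Result:
id | name  | amount 
---+-------+--------
1  | Alice | 461.38 
2  | Eve   | 1704.89
3  | Dave  | 911.05 
4  | Dave  | 1681.39
5  | Alice | 1223.34
6  | Alice | 1472.26
7  | Alice | 49.16  
8  | Alice | 1771.13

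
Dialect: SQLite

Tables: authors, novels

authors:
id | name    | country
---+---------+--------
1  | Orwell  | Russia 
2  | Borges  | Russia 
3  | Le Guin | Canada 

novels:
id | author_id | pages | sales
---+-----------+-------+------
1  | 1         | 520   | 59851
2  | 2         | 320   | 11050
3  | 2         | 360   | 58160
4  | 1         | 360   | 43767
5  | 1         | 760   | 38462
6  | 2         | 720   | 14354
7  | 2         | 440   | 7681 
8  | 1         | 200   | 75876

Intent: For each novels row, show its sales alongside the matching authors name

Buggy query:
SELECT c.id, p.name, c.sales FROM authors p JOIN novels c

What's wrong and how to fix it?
Bug: Missing join condition: each novels row is matched to all authors rows instead of just its own

Fix: Specify the join condition linking the foreign key to the parent id

Corrected query:
SELECT c.id, p.name, c.sales FROM authors p JOIN novels c ON c.author_id = p.id

Result:
id | name   | sales
---+--------+------
1  | Orwell | 59851
2  | Borges | 11050
3  | Borges | 58160
4  | Orwell | 43767
5  | Orwell | 38462
6  | Borges | 14354
7  | Borges | 7681 
8  | Orwell | 75876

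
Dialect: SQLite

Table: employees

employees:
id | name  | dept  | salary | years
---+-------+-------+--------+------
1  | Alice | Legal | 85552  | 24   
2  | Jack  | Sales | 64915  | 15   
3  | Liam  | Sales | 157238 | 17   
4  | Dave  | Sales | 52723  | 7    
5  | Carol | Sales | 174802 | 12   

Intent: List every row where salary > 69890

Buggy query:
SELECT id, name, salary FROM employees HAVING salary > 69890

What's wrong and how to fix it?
Bug: HAVING filters the output of aggregation, but this query has no GROUP BY and no aggregate functions, so SQLite rejects it (HAVING clause on a non-aggregate query); the condition here is per row

Fix: Use WHERE for row-level filtering

Corrected query:
SELECT id, name, salary FROM employees WHERE salary > 69890

Result:
id | name  | salary
---+-------+-------
1  | Alice | 85552 
3  | Liam  | 157238
5  | Carol | 174802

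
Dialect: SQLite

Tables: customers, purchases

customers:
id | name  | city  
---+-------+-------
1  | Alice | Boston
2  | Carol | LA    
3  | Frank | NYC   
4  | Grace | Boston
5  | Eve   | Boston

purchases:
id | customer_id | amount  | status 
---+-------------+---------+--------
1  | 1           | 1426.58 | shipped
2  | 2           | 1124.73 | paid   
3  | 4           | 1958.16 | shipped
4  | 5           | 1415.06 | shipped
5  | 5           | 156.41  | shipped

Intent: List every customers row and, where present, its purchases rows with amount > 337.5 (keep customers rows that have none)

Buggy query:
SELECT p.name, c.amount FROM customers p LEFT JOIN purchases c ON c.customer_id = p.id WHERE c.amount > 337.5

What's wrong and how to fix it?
Bug: Filtering c.amount in WHERE discards the NULL rows produced by LEFT JOIN, turning it into an inner join

Fix: Move the right-table condition into the ON clause so unmatched parents are kept

Corrected query:
SELECT p.name, c.amount FROM customers p LEFT JOIN purchases c ON c.customer_id = p.id AND c.amount > 337.5

Result:
name  | amount 
------+--------
Alice | 1426.58
Carol | 1124.73
Frank | NULL   
Grace | 1958.16
Eve   | 1415.06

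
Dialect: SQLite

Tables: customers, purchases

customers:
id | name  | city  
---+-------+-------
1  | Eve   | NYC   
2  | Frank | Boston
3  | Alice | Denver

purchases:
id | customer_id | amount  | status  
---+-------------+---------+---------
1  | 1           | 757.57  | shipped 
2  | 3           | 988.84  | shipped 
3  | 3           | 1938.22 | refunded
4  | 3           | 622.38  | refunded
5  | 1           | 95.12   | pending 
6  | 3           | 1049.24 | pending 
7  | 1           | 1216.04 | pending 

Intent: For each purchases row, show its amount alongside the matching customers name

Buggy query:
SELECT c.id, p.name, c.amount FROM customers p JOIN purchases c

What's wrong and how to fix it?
Bug: JOIN with no ON clause produces a cartesian product; every purchases row pairs with every customers row

Fix: Specify the join condition linking the foreign key to the parent id

Corrected query:
SELECT c.id, p.name, c.amount FROM customers p JOIN purchases c ON c.customer_id = p.id

Result:
id | name  | amount 
---+-------+--------
1  | Eve   | 757.57 
2  | Alice | 988.84 
3  | Alice | 1938.22
4  | Alice | 622.38 
5  | Eve   | 95.12  
6  | Alice | 1049.24
7  | Eve   | 1216.04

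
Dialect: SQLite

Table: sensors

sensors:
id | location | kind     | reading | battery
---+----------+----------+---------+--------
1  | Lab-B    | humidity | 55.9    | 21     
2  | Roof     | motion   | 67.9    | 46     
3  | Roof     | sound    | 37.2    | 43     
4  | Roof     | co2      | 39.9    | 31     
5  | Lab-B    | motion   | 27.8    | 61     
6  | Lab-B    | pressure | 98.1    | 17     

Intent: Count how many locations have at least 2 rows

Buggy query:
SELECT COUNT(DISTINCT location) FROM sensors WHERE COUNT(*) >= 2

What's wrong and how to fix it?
Bug: WHERE filters individual rows, not groups, so a group-level COUNT is invalid there

Fix: Group first with HAVING COUNT(*) >= 2, then COUNT the resulting groups

Corrected query:
SELECT COUNT(*) FROM (SELECT location FROM sensors GROUP BY location HAVING COUNT(*) >= 2)

Result:
COUNT(*)
--------
2       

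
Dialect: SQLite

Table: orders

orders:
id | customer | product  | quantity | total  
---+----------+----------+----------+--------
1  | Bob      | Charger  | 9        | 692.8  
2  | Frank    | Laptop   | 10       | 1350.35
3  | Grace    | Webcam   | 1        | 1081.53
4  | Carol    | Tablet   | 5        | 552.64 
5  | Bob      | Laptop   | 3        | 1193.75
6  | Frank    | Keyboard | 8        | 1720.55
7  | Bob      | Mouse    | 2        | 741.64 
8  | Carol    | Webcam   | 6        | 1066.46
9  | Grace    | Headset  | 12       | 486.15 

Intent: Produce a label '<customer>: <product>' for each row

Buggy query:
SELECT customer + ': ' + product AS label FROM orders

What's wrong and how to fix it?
Bug: '+' is numeric addition; on text columns SQLite converts them to 0 instead of concatenating

Fix: Use the || operator for string concatenation

Corrected query:
SELECT customer || ': ' || product AS label FROM orders

Result:
label          
---------------
Bob: Charger   
Frank: Laptop  
Grace: Webcam  
Carol: Tablet  
Bob: Laptop    
Frank: Keyboard
Bob: Mouse     
Carol: Webcam  
Grace: Headset 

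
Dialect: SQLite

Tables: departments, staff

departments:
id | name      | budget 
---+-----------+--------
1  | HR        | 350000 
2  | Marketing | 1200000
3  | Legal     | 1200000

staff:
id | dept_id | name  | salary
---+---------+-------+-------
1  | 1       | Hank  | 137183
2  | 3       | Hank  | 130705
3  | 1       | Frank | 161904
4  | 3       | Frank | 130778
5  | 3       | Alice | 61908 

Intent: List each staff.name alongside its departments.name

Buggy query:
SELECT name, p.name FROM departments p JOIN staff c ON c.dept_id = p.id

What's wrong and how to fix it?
Bug: 'name' exists in both joined tables, so the database can't tell which one is meant

Fix: Prefix ambiguous columns with the table alias

Corrected query:
SELECT c.name, p.name FROM departments p JOIN staff c ON c.dept_id = p.id

Result:
name  | name 
------+------
Hank  | HR   
Hank  | Legal
Frank | HR   
Frank | Legal
Alice | Legal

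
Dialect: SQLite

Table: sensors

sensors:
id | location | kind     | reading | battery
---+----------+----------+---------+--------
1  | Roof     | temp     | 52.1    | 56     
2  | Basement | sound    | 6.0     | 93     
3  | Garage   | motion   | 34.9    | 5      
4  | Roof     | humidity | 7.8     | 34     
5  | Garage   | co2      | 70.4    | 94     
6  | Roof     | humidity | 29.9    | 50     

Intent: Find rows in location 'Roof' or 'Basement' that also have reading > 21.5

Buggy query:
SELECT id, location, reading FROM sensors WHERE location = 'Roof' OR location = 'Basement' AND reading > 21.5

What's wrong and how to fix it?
Bug: AND binds tighter than OR, so this parses as location = 'Roof' OR (location = 'Basement' AND reading > 21.5)

Fix: Group the OR with parentheses (or use IN), then AND the threshold

Corrected query:
SELECT id, location, reading FROM sensors WHERE (location = 'Roof' OR location = 'Basement') AND reading > 21.5

Result:
id | location | reading
---+----------+--------
1  | Roof     | 52.1   
6  | Roof     | 29.9   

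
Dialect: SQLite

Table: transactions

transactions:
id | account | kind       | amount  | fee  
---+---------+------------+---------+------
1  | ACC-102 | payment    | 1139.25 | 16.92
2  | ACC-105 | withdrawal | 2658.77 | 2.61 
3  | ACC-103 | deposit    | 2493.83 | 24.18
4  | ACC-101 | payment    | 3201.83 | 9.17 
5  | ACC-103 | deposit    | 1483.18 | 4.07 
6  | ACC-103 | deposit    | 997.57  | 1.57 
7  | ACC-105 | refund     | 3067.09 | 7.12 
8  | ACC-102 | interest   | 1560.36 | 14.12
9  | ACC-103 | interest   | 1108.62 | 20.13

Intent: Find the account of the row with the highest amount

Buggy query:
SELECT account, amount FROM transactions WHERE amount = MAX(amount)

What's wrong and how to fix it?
Bug: WHERE is evaluated per row; an aggregate over the whole table isn't defined there

Fix: Use a subquery: WHERE amount = (SELECT MAX(amount) FROM transactions)

Corrected query:
SELECT account, amount FROM transactions WHERE amount = (SELECT MAX(amount) FROM transactions)

Result:
account | amount 
--------+--------
ACC-101 | 3201.83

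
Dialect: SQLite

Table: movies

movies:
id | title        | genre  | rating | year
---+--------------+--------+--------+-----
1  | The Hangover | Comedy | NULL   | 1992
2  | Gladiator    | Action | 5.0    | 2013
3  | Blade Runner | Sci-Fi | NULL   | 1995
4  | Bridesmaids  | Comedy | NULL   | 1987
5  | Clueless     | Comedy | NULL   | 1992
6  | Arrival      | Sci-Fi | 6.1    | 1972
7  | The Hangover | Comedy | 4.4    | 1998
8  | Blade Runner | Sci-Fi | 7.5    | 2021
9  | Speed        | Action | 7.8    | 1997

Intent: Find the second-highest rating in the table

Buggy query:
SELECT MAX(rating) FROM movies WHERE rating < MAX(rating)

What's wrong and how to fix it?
Bug: MAX(rating) on the right of the comparison is an aggregate-in-WHERE error

Fix: Put the inner MAX in a scalar subquery

Corrected query:
SELECT MAX(rating) FROM movies WHERE rating < (SELECT MAX(rating) FROM movies)

Result:
MAX(rating)
-----------
7.5        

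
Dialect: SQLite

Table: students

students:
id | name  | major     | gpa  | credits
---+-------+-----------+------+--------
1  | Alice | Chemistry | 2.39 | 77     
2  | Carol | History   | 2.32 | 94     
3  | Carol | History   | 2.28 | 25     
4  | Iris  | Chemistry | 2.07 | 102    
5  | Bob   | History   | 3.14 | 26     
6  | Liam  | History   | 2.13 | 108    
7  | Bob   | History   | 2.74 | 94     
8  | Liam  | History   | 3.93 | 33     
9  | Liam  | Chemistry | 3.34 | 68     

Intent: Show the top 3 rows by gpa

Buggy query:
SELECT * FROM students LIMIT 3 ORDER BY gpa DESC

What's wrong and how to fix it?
Bug: ORDER BY cannot follow LIMIT; LIMIT is the final clause

Fix: Sort with ORDER BY, then apply LIMIT

Corrected query:
SELECT * FROM students ORDER BY gpa DESC LIMIT 3

Result:
id | name | major     | gpa  | credits
---+------+-----------+------+--------
8  | Liam | History   | 3.93 | 33     
9  | Liam | Chemistry | 3.34 | 68     
5  | Bob  | History   | 3.14 | 26     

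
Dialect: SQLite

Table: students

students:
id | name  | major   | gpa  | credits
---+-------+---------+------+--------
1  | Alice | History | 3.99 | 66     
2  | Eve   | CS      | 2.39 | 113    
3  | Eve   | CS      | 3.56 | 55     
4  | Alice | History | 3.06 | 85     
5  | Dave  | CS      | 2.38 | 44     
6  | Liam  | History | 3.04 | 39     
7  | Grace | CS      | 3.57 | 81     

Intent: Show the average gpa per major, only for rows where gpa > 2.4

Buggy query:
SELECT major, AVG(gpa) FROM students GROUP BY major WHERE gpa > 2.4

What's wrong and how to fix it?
Bug: WHERE cannot follow GROUP BY

Fix: Move the WHERE clause before GROUP BY

Corrected query:
SELECT major, AVG(gpa) FROM students WHERE gpa > 2.4 GROUP BY major

Result:
major   | AVG(gpa)
--------+---------
CS      | 3.565   
History | 3.363333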